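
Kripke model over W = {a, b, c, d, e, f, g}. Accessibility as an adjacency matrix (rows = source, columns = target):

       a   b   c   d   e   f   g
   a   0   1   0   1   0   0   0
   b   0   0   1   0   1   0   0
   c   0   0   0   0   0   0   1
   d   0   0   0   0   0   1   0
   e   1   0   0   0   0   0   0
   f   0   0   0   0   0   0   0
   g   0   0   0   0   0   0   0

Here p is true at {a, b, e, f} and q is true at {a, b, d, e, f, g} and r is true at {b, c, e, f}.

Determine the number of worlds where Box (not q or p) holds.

a: successors {b, d}; not q or p there: b:T, d:F. ✗
b: successors {c, e}; not q or p there: c:T, e:T. ✓
c: successors {g}; not q or p there: g:F. ✗
d: successors {f}; not q or p there: f:T. ✓
e: successors {a}; not q or p there: a:T. ✓
f: no successors, so Box (not q or p) holds vacuously. ✓
g: no successors, so Box (not q or p) holds vacuously. ✓
Satisfying worlds: {b, d, e, f, g}.

5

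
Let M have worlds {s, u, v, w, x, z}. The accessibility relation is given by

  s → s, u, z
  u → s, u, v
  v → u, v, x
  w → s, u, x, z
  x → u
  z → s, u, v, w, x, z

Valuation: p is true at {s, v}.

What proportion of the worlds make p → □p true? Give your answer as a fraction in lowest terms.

2/3

s: p is T, □p is F. ✗
u: p is F, □p is F. ✓
v: p is T, □p is F. ✗
w: p is F, □p is F. ✓
x: p is F, □p is F. ✓
z: p is F, □p is F. ✓
That's 4 of 6 worlds, so 4/6 = 2/3.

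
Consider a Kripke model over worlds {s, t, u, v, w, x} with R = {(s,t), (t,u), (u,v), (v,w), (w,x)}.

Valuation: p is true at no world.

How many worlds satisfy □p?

1

s: successors {t}; p there: t:F. ✗
t: successors {u}; p there: u:F. ✗
u: successors {v}; p there: v:F. ✗
v: successors {w}; p there: w:F. ✗
w: successors {x}; p there: x:F. ✗
x: no successors, so □p holds vacuously. ✓
Satisfying worlds: {x}.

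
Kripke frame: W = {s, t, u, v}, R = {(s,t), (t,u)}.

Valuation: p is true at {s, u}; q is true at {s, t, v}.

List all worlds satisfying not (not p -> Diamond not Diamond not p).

s: not p -> Diamond not Diamond not p is T. ✗
t: not p -> Diamond not Diamond not p is T. ✗
u: not p -> Diamond not Diamond not p is T. ✗
v: not p -> Diamond not Diamond not p is F. ✓

{v}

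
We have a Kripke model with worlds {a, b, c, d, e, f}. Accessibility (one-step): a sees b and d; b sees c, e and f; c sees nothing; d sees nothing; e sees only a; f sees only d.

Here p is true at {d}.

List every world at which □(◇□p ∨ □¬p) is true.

{a, b, c, d, e, f}

a: successors {b, d}; ◇□p ∨ □¬p there: b:T, d:T. ✓
b: successors {c, e, f}; ◇□p ∨ □¬p there: c:T, e:T, f:T. ✓
c: no successors, so □(◇□p ∨ □¬p) holds vacuously. ✓
d: no successors, so □(◇□p ∨ □¬p) holds vacuously. ✓
e: successors {a}; ◇□p ∨ □¬p there: a:T. ✓
f: successors {d}; ◇□p ∨ □¬p there: d:T. ✓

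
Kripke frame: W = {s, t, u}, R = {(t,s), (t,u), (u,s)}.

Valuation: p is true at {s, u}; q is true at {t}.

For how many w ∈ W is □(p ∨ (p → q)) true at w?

3

s: no successors, so □(p ∨ (p → q)) holds vacuously. ✓
t: successors {s, u}; p ∨ (p → q) there: s:T, u:T. ✓
u: successors {s}; p ∨ (p → q) there: s:T. ✓
Satisfying worlds: {s, t, u}.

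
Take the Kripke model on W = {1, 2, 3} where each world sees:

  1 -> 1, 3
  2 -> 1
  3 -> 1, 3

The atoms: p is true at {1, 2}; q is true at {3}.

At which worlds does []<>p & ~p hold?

1: []<>p is T, ~p is F. ✗
2: []<>p is T, ~p is F. ✗
3: []<>p is T, ~p is T. ✓

{3}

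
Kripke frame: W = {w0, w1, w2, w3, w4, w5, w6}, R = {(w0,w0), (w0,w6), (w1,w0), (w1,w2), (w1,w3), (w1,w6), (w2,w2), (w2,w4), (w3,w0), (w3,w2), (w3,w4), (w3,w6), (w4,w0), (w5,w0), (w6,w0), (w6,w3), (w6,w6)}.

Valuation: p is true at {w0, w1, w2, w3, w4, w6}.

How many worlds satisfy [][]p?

w0: successors {w0, w6}; []p there: w0:T, w6:T. ✓
w1: successors {w0, w2, w3, w6}; []p there: w0:T, w2:T, w3:T, w6:T. ✓
w2: successors {w2, w4}; []p there: w2:T, w4:T. ✓
w3: successors {w0, w2, w4, w6}; []p there: w0:T, w2:T, w4:T, w6:T. ✓
w4: successors {w0}; []p there: w0:T. ✓
w5: successors {w0}; []p there: w0:T. ✓
w6: successors {w0, w3, w6}; []p there: w0:T, w3:T, w6:T. ✓
Satisfying worlds: {w0, w1, w2, w3, w4, w5, w6}.

7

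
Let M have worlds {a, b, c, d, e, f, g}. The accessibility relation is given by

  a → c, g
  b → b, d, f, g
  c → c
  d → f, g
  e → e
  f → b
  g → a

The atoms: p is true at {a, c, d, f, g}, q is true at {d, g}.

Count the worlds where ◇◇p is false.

a: successors {c, g}; ◇p there: c:T, g:T. ✓
b: successors {b, d, f, g}; ◇p there: b:T, d:T, f:F, g:T. ✓
c: successors {c}; ◇p there: c:T. ✓
d: successors {f, g}; ◇p there: f:F, g:T. ✓
e: successors {e}; ◇p there: e:F. ✗
f: successors {b}; ◇p there: b:T. ✓
g: successors {a}; ◇p there: a:T. ✓
Satisfying worlds: {a, b, c, d, f, g}.
So ◇◇p fails at the other 1 world.

1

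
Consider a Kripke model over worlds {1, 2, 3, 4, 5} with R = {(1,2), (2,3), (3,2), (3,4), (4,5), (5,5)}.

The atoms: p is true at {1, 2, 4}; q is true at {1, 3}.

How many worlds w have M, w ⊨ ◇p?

1: successors {2}; p there: 2:T. ✓
2: successors {3}; p there: 3:F. ✗
3: successors {2, 4}; p there: 2:T, 4:T. ✓
4: successors {5}; p there: 5:F. ✗
5: successors {5}; p there: 5:F. ✗
Satisfying worlds: {1, 3}.

2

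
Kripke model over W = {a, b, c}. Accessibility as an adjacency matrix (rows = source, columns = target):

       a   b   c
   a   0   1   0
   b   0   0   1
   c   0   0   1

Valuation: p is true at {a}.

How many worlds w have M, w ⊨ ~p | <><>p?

2

a: ~p is F, <><>p is F. ✗
b: ~p is T, <><>p is F. ✓
c: ~p is T, <><>p is F. ✓
Satisfying worlds: {b, c}.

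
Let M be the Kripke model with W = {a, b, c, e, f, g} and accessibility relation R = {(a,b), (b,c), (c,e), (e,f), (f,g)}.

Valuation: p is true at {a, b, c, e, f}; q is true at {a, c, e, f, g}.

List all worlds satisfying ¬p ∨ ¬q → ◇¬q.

a: ¬p ∨ ¬q is F, ◇¬q is T. ✓
b: ¬p ∨ ¬q is T, ◇¬q is F. ✗
c: ¬p ∨ ¬q is F, ◇¬q is F. ✓
e: ¬p ∨ ¬q is F, ◇¬q is F. ✓
f: ¬p ∨ ¬q is F, ◇¬q is F. ✓
g: ¬p ∨ ¬q is T, ◇¬q is F. ✗

{a, c, e, f}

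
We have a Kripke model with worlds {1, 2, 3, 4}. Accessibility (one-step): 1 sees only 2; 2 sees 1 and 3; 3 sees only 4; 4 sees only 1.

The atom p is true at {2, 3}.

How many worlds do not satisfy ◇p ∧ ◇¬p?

1: ◇p is T, ◇¬p is F. ✗
2: ◇p is T, ◇¬p is T. ✓
3: ◇p is F, ◇¬p is T. ✗
4: ◇p is F, ◇¬p is T. ✗
Satisfying worlds: {2}.
So ◇p ∧ ◇¬p fails at the other 3 worlds.

3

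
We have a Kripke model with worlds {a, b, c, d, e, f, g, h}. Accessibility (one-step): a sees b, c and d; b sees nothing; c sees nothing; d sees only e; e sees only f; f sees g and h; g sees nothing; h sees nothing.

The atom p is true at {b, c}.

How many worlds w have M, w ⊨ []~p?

a: successors {b, c, d}; ~p there: b:F, c:F, d:T. ✗
b: no successors, so []~p holds vacuously. ✓
c: no successors, so []~p holds vacuously. ✓
d: successors {e}; ~p there: e:T. ✓
e: successors {f}; ~p there: f:T. ✓
f: successors {g, h}; ~p there: g:T, h:T. ✓
g: no successors, so []~p holds vacuously. ✓
h: no successors, so []~p holds vacuously. ✓
Satisfying worlds: {b, c, d, e, f, g, h}.

7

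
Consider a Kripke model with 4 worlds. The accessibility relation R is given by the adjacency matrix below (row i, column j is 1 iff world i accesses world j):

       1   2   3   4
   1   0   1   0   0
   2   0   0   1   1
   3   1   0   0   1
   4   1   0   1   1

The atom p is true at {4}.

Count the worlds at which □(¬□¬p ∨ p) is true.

1: successors {2}; ¬□¬p ∨ p there: 2:T. ✓
2: successors {3, 4}; ¬□¬p ∨ p there: 3:T, 4:T. ✓
3: successors {1, 4}; ¬□¬p ∨ p there: 1:F, 4:T. ✗
4: successors {1, 3, 4}; ¬□¬p ∨ p there: 1:F, 3:T, 4:T. ✗
Satisfying worlds: {1, 2}.

2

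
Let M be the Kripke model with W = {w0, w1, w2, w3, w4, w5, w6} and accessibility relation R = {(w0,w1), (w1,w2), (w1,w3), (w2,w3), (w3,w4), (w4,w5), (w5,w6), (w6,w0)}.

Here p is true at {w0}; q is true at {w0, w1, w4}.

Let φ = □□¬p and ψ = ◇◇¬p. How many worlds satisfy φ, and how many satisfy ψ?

For □□¬p:
w0: successors {w1}; □¬p there: w1:T. ✓
w1: successors {w2, w3}; □¬p there: w2:T, w3:T. ✓
w2: successors {w3}; □¬p there: w3:T. ✓
w3: successors {w4}; □¬p there: w4:T. ✓
w4: successors {w5}; □¬p there: w5:T. ✓
w5: successors {w6}; □¬p there: w6:F. ✗
w6: successors {w0}; □¬p there: w0:T. ✓
— 6 worlds.
For ◇◇¬p:
w0: successors {w1}; ◇¬p there: w1:T. ✓
w1: successors {w2, w3}; ◇¬p there: w2:T, w3:T. ✓
w2: successors {w3}; ◇¬p there: w3:T. ✓
w3: successors {w4}; ◇¬p there: w4:T. ✓
w4: successors {w5}; ◇¬p there: w5:T. ✓
w5: successors {w6}; ◇¬p there: w6:F. ✗
w6: successors {w0}; ◇¬p there: w0:T. ✓
— 6 worlds.

6 and 6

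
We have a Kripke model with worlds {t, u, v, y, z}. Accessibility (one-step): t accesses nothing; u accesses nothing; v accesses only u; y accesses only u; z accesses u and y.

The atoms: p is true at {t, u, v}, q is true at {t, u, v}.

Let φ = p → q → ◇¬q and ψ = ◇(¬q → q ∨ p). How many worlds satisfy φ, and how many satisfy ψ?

2 and 3

For p → q → ◇¬q:
t: p is T, q → ◇¬q is F. ✗
u: p is T, q → ◇¬q is F. ✗
v: p is T, q → ◇¬q is F. ✗
y: p is F, q → ◇¬q is T. ✓
z: p is F, q → ◇¬q is T. ✓
— 2 worlds.
For ◇(¬q → q ∨ p):
t: no successors, so ◇(¬q → q ∨ p) fails. ✗
u: no successors, so ◇(¬q → q ∨ p) fails. ✗
v: successors {u}; ¬q → q ∨ p there: u:T. ✓
y: successors {u}; ¬q → q ∨ p there: u:T. ✓
z: successors {u, y}; ¬q → q ∨ p there: u:T, y:F. ✓
— 3 worlds.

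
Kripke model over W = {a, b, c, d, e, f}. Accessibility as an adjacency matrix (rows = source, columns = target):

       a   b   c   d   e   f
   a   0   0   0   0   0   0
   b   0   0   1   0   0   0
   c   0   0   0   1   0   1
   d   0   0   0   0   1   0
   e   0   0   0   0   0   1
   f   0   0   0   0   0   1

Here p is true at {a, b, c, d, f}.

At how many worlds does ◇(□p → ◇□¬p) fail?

a: no successors, so ◇(□p → ◇□¬p) fails. ✗
b: successors {c}; □p → ◇□¬p there: c:T. ✓
c: successors {d, f}; □p → ◇□¬p there: d:T, f:F. ✓
d: successors {e}; □p → ◇□¬p there: e:F. ✗
e: successors {f}; □p → ◇□¬p there: f:F. ✗
f: successors {f}; □p → ◇□¬p there: f:F. ✗
Satisfying worlds: {b, c}.
So ◇(□p → ◇□¬p) fails at the other 4 worlds.

4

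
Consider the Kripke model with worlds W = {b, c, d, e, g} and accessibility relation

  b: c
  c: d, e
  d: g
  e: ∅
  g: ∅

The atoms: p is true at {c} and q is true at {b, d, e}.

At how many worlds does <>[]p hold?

b: successors {c}; []p there: c:F. ✗
c: successors {d, e}; []p there: d:F, e:T. ✓
d: successors {g}; []p there: g:T. ✓
e: no successors, so <>[]p fails. ✗
g: no successors, so <>[]p fails. ✗
Satisfying worlds: {c, d}.

2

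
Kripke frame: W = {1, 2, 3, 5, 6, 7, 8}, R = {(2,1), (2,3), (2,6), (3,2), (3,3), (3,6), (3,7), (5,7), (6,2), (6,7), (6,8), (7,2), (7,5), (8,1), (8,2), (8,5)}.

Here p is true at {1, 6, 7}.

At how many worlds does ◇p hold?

5

1: no successors, so ◇p fails. ✗
2: successors {1, 3, 6}; p there: 1:T, 3:F, 6:T. ✓
3: successors {2, 3, 6, 7}; p there: 2:F, 3:F, 6:T, 7:T. ✓
5: successors {7}; p there: 7:T. ✓
6: successors {2, 7, 8}; p there: 2:F, 7:T, 8:F. ✓
7: successors {2, 5}; p there: 2:F, 5:F. ✗
8: successors {1, 2, 5}; p there: 1:T, 2:F, 5:F. ✓
Satisfying worlds: {2, 3, 5, 6, 8}.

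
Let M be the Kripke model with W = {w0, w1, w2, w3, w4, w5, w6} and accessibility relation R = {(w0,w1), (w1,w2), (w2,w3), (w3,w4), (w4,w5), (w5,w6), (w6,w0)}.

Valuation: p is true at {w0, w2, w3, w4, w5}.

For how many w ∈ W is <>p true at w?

5

w0: successors {w1}; p there: w1:F. ✗
w1: successors {w2}; p there: w2:T. ✓
w2: successors {w3}; p there: w3:T. ✓
w3: successors {w4}; p there: w4:T. ✓
w4: successors {w5}; p there: w5:T. ✓
w5: successors {w6}; p there: w6:F. ✗
w6: successors {w0}; p there: w0:T. ✓
Satisfying worlds: {w1, w2, w3, w4, w6}.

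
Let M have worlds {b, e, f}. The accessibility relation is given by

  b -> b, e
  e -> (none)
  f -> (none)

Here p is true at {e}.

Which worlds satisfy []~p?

{e, f}

b: successors {b, e}; ~p there: b:T, e:F. ✗
e: no successors, so []~p holds vacuously. ✓
f: no successors, so []~p holds vacuously. ✓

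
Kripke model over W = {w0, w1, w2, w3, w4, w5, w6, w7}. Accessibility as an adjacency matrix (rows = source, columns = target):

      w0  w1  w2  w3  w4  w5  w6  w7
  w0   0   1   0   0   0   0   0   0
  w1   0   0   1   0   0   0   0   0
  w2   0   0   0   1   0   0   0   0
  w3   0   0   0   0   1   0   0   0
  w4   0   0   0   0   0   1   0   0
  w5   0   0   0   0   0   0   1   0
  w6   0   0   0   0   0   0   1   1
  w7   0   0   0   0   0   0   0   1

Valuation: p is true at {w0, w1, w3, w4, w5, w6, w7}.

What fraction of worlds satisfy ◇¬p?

w0: successors {w1}; ¬p there: w1:F. ✗
w1: successors {w2}; ¬p there: w2:T. ✓
w2: successors {w3}; ¬p there: w3:F. ✗
w3: successors {w4}; ¬p there: w4:F. ✗
w4: successors {w5}; ¬p there: w5:F. ✗
w5: successors {w6}; ¬p there: w6:F. ✗
w6: successors {w6, w7}; ¬p there: w6:F, w7:F. ✗
w7: successors {w7}; ¬p there: w7:F. ✗
That's 1 of 8 worlds, so 1/8.

1/8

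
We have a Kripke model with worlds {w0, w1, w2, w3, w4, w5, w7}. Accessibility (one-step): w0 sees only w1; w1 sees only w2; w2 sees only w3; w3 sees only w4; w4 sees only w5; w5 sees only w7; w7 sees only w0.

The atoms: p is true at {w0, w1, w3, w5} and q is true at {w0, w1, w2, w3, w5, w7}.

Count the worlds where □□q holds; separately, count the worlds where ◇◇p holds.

6 and 4

For □□q:
w0: successors {w1}; □q there: w1:T. ✓
w1: successors {w2}; □q there: w2:T. ✓
w2: successors {w3}; □q there: w3:F. ✗
w3: successors {w4}; □q there: w4:T. ✓
w4: successors {w5}; □q there: w5:T. ✓
w5: successors {w7}; □q there: w7:T. ✓
w7: successors {w0}; □q there: w0:T. ✓
— 6 worlds.
For ◇◇p:
w0: successors {w1}; ◇p there: w1:F. ✗
w1: successors {w2}; ◇p there: w2:T. ✓
w2: successors {w3}; ◇p there: w3:F. ✗
w3: successors {w4}; ◇p there: w4:T. ✓
w4: successors {w5}; ◇p there: w5:F. ✗
w5: successors {w7}; ◇p there: w7:T. ✓
w7: successors {w0}; ◇p there: w0:T. ✓
— 4 worlds.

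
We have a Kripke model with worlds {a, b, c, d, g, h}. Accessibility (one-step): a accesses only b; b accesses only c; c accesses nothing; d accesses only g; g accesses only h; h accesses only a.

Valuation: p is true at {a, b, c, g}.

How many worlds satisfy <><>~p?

a: successors {b}; <>~p there: b:F. ✗
b: successors {c}; <>~p there: c:F. ✗
c: no successors, so <><>~p fails. ✗
d: successors {g}; <>~p there: g:T. ✓
g: successors {h}; <>~p there: h:F. ✗
h: successors {a}; <>~p there: a:F. ✗
Satisfying worlds: {d}.

1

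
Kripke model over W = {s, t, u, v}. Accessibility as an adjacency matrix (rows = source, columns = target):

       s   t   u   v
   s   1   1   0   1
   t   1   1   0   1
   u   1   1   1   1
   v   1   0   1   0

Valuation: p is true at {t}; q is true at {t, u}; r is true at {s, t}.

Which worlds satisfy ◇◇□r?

s: successors {s, t, v}; ◇□r there: s:F, t:F, v:F. ✗
t: successors {s, t, v}; ◇□r there: s:F, t:F, v:F. ✗
u: successors {s, t, u, v}; ◇□r there: s:F, t:F, u:F, v:F. ✗
v: successors {s, u}; ◇□r there: s:F, u:F. ✗

∅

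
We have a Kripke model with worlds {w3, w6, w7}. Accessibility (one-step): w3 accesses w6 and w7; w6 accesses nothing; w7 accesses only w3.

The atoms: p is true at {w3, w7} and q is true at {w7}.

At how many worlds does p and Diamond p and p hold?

2

w3: p and Diamond p is T, p is T. ✓
w6: p and Diamond p is F, p is F. ✗
w7: p and Diamond p is T, p is T. ✓
Satisfying worlds: {w3, w7}.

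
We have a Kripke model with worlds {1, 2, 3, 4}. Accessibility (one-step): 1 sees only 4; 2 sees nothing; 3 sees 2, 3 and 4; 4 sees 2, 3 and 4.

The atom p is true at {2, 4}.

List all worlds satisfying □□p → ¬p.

{1, 3, 4}

1: □□p is F, ¬p is T. ✓
2: □□p is T, ¬p is F. ✗
3: □□p is F, ¬p is T. ✓
4: □□p is F, ¬p is F. ✓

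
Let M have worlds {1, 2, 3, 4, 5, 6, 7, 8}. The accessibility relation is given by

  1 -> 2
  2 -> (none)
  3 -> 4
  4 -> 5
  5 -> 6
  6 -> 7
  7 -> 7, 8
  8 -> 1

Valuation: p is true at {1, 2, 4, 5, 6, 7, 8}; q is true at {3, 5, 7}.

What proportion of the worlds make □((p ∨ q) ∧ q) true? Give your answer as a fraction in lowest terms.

3/8

1: successors {2}; (p ∨ q) ∧ q there: 2:F. ✗
2: no successors, so □((p ∨ q) ∧ q) holds vacuously. ✓
3: successors {4}; (p ∨ q) ∧ q there: 4:F. ✗
4: successors {5}; (p ∨ q) ∧ q there: 5:T. ✓
5: successors {6}; (p ∨ q) ∧ q there: 6:F. ✗
6: successors {7}; (p ∨ q) ∧ q there: 7:T. ✓
7: successors {7, 8}; (p ∨ q) ∧ q there: 7:T, 8:F. ✗
8: successors {1}; (p ∨ q) ∧ q there: 1:F. ✗
That's 3 of 8 worlds, so 3/8.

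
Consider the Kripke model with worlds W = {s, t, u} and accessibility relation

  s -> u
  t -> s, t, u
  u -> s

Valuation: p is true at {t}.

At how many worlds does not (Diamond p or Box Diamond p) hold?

s: Diamond p or Box Diamond p is F. ✓
t: Diamond p or Box Diamond p is T. ✗
u: Diamond p or Box Diamond p is F. ✓
Satisfying worlds: {s, u}.

2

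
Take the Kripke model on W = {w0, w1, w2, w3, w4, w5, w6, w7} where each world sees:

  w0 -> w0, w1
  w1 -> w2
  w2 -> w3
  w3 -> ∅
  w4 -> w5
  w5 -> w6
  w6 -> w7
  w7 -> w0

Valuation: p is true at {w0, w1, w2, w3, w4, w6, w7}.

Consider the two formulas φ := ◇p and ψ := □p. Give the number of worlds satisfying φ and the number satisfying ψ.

For ◇p:
w0: successors {w0, w1}; p there: w0:T, w1:T. ✓
w1: successors {w2}; p there: w2:T. ✓
w2: successors {w3}; p there: w3:T. ✓
w3: no successors, so ◇p fails. ✗
w4: successors {w5}; p there: w5:F. ✗
w5: successors {w6}; p there: w6:T. ✓
w6: successors {w7}; p there: w7:T. ✓
w7: successors {w0}; p there: w0:T. ✓
— 6 worlds.
For □p:
w0: successors {w0, w1}; p there: w0:T, w1:T. ✓
w1: successors {w2}; p there: w2:T. ✓
w2: successors {w3}; p there: w3:T. ✓
w3: no successors, so □p holds vacuously. ✓
w4: successors {w5}; p there: w5:F. ✗
w5: successors {w6}; p there: w6:T. ✓
w6: successors {w7}; p there: w7:T. ✓
w7: successors {w0}; p there: w0:T. ✓
— 7 worlds.

6 and 7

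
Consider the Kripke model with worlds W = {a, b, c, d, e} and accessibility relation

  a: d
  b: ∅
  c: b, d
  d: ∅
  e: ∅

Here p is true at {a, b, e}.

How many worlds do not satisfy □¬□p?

a: successors {d}; ¬□p there: d:F. ✗
b: no successors, so □¬□p holds vacuously. ✓
c: successors {b, d}; ¬□p there: b:F, d:F. ✗
d: no successors, so □¬□p holds vacuously. ✓
e: no successors, so □¬□p holds vacuously. ✓
Satisfying worlds: {b, d, e}.
So □¬□p fails at the other 2 worlds.

2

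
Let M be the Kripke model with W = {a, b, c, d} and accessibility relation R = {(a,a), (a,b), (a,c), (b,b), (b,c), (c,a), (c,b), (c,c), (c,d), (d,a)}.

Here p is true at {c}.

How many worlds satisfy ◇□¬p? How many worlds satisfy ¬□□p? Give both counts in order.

For ◇□¬p:
a: successors {a, b, c}; □¬p there: a:F, b:F, c:F. ✗
b: successors {b, c}; □¬p there: b:F, c:F. ✗
c: successors {a, b, c, d}; □¬p there: a:F, b:F, c:F, d:T. ✓
d: successors {a}; □¬p there: a:F. ✗
— 1 world.
For ¬□□p:
a: □□p is F. ✓
b: □□p is F. ✓
c: □□p is F. ✓
d: □□p is F. ✓
— 4 worlds.

1 and 4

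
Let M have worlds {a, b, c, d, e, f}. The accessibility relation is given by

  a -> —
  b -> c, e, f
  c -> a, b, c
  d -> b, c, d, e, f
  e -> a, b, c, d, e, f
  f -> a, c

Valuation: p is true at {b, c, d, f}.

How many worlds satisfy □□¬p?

a: no successors, so □□¬p holds vacuously. ✓
b: successors {c, e, f}; □¬p there: c:F, e:F, f:F. ✗
c: successors {a, b, c}; □¬p there: a:T, b:F, c:F. ✗
d: successors {b, c, d, e, f}; □¬p there: b:F, c:F, d:F, e:F, f:F. ✗
e: successors {a, b, c, d, e, f}; □¬p there: a:T, b:F, c:F, d:F, e:F, f:F. ✗
f: successors {a, c}; □¬p there: a:T, c:F. ✗
Satisfying worlds: {a}.

1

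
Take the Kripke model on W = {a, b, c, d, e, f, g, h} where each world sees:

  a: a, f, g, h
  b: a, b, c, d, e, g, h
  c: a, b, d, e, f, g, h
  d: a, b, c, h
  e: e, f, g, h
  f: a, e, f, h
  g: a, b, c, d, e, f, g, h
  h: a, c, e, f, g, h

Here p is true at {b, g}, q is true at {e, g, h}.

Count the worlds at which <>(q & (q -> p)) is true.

6

a: successors {a, f, g, h}; q & (q -> p) there: a:F, f:F, g:T, h:F. ✓
b: successors {a, b, c, d, e, g, h}; q & (q -> p) there: a:F, b:F, c:F, d:F, e:F, g:T, h:F. ✓
c: successors {a, b, d, e, f, g, h}; q & (q -> p) there: a:F, b:F, d:F, e:F, f:F, g:T, h:F. ✓
d: successors {a, b, c, h}; q & (q -> p) there: a:F, b:F, c:F, h:F. ✗
e: successors {e, f, g, h}; q & (q -> p) there: e:F, f:F, g:T, h:F. ✓
f: successors {a, e, f, h}; q & (q -> p) there: a:F, e:F, f:F, h:F. ✗
g: successors {a, b, c, d, e, f, g, h}; q & (q -> p) there: a:F, b:F, c:F, d:F, e:F, f:F, g:T, h:F. ✓
h: successors {a, c, e, f, g, h}; q & (q -> p) there: a:F, c:F, e:F, f:F, g:T, h:F. ✓
Satisfying worlds: {a, b, c, e, g, h}.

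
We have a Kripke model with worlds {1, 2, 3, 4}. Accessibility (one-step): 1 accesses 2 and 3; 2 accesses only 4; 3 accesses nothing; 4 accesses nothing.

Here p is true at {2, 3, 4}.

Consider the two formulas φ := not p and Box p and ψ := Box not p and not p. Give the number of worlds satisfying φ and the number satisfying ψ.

For not p and Box p:
1: not p is T, Box p is T. ✓
2: not p is F, Box p is T. ✗
3: not p is F, Box p is T. ✗
4: not p is F, Box p is T. ✗
— 1 world.
For Box not p and not p:
1: Box not p is F, not p is T. ✗
2: Box not p is F, not p is F. ✗
3: Box not p is T, not p is F. ✗
4: Box not p is T, not p is F. ✗
— 0 worlds.

1 and 0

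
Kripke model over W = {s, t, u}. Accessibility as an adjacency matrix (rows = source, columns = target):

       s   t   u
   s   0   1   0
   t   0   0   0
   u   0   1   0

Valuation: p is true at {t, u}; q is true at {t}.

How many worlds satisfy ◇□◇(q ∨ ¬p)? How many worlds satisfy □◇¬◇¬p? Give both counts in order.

2 and 1

For ◇□◇(q ∨ ¬p):
s: successors {t}; □◇(q ∨ ¬p) there: t:T. ✓
t: no successors, so ◇□◇(q ∨ ¬p) fails. ✗
u: successors {t}; □◇(q ∨ ¬p) there: t:T. ✓
— 2 worlds.
For □◇¬◇¬p:
s: successors {t}; ◇¬◇¬p there: t:F. ✗
t: no successors, so □◇¬◇¬p holds vacuously. ✓
u: successors {t}; ◇¬◇¬p there: t:F. ✗
— 1 world.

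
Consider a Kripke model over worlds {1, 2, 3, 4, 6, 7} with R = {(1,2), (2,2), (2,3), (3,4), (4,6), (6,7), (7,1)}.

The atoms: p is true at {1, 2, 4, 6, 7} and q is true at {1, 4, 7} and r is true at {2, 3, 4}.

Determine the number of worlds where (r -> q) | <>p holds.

1: r -> q is T, <>p is T. ✓
2: r -> q is F, <>p is T. ✓
3: r -> q is F, <>p is T. ✓
4: r -> q is T, <>p is T. ✓
6: r -> q is T, <>p is T. ✓
7: r -> q is T, <>p is T. ✓
Satisfying worlds: {1, 2, 3, 4, 6, 7}.

6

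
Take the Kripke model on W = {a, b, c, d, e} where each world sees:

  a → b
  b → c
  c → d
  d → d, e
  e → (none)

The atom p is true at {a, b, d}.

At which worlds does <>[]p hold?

a: successors {b}; []p there: b:F. ✗
b: successors {c}; []p there: c:T. ✓
c: successors {d}; []p there: d:F. ✗
d: successors {d, e}; []p there: d:F, e:T. ✓
e: no successors, so <>[]p fails. ✗

{b, d}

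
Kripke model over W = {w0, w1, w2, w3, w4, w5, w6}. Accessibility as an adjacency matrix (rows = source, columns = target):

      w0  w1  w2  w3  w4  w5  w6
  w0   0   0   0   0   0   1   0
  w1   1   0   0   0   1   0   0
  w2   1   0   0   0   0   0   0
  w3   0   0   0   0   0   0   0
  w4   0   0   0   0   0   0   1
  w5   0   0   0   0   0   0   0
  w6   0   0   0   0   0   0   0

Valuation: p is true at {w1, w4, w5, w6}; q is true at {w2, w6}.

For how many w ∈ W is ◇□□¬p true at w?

w0: successors {w5}; □□¬p there: w5:T. ✓
w1: successors {w0, w4}; □□¬p there: w0:T, w4:T. ✓
w2: successors {w0}; □□¬p there: w0:T. ✓
w3: no successors, so ◇□□¬p fails. ✗
w4: successors {w6}; □□¬p there: w6:T. ✓
w5: no successors, so ◇□□¬p fails. ✗
w6: no successors, so ◇□□¬p fails. ✗
Satisfying worlds: {w0, w1, w2, w4}.

4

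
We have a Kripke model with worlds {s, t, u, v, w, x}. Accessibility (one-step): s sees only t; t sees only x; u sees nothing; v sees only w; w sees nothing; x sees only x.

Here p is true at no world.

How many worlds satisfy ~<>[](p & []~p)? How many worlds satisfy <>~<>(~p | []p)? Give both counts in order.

5 and 1

For ~<>[](p & []~p):
s: <>[](p & []~p) is F. ✓
t: <>[](p & []~p) is F. ✓
u: <>[](p & []~p) is F. ✓
v: <>[](p & []~p) is T. ✗
w: <>[](p & []~p) is F. ✓
x: <>[](p & []~p) is F. ✓
— 5 worlds.
For <>~<>(~p | []p):
s: successors {t}; ~<>(~p | []p) there: t:F. ✗
t: successors {x}; ~<>(~p | []p) there: x:F. ✗
u: no successors, so <>~<>(~p | []p) fails. ✗
v: successors {w}; ~<>(~p | []p) there: w:T. ✓
w: no successors, so <>~<>(~p | []p) fails. ✗
x: successors {x}; ~<>(~p | []p) there: x:F. ✗
— 1 world.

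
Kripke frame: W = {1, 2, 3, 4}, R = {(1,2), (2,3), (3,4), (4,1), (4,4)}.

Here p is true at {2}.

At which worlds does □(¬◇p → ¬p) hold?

1: successors {2}; ¬◇p → ¬p there: 2:F. ✗
2: successors {3}; ¬◇p → ¬p there: 3:T. ✓
3: successors {4}; ¬◇p → ¬p there: 4:T. ✓
4: successors {1, 4}; ¬◇p → ¬p there: 1:T, 4:T. ✓

{2, 3, 4}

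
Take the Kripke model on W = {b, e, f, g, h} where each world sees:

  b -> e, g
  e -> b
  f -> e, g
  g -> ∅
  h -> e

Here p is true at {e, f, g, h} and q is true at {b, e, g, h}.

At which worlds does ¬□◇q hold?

b: □◇q is F. ✓
e: □◇q is T. ✗
f: □◇q is F. ✓
g: □◇q is T. ✗
h: □◇q is T. ✗

{b, f}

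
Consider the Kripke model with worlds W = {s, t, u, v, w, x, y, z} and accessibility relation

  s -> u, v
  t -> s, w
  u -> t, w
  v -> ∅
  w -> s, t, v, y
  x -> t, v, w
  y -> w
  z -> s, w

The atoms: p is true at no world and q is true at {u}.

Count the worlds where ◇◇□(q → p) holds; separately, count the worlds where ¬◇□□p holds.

7 and 5

For ◇◇□(q → p):
s: successors {u, v}; ◇□(q → p) there: u:T, v:F. ✓
t: successors {s, w}; ◇□(q → p) there: s:T, w:T. ✓
u: successors {t, w}; ◇□(q → p) there: t:T, w:T. ✓
v: no successors, so ◇◇□(q → p) fails. ✗
w: successors {s, t, v, y}; ◇□(q → p) there: s:T, t:T, v:F, y:T. ✓
x: successors {t, v, w}; ◇□(q → p) there: t:T, v:F, w:T. ✓
y: successors {w}; ◇□(q → p) there: w:T. ✓
z: successors {s, w}; ◇□(q → p) there: s:T, w:T. ✓
— 7 worlds.
For ¬◇□□p:
s: ◇□□p is T. ✗
t: ◇□□p is F. ✓
u: ◇□□p is F. ✓
v: ◇□□p is F. ✓
w: ◇□□p is T. ✗
x: ◇□□p is T. ✗
y: ◇□□p is F. ✓
z: ◇□□p is F. ✓
— 5 worlds.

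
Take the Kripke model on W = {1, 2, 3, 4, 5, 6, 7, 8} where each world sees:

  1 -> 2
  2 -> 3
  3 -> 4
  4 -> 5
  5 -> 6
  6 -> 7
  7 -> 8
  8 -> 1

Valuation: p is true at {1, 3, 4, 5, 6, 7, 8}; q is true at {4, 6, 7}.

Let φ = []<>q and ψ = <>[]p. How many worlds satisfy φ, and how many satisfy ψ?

For []<>q:
1: successors {2}; <>q there: 2:F. ✗
2: successors {3}; <>q there: 3:T. ✓
3: successors {4}; <>q there: 4:F. ✗
4: successors {5}; <>q there: 5:T. ✓
5: successors {6}; <>q there: 6:T. ✓
6: successors {7}; <>q there: 7:F. ✗
7: successors {8}; <>q there: 8:F. ✗
8: successors {1}; <>q there: 1:F. ✗
— 3 worlds.
For <>[]p:
1: successors {2}; []p there: 2:T. ✓
2: successors {3}; []p there: 3:T. ✓
3: successors {4}; []p there: 4:T. ✓
4: successors {5}; []p there: 5:T. ✓
5: successors {6}; []p there: 6:T. ✓
6: successors {7}; []p there: 7:T. ✓
7: successors {8}; []p there: 8:T. ✓
8: successors {1}; []p there: 1:F. ✗
— 7 worlds.

3 and 7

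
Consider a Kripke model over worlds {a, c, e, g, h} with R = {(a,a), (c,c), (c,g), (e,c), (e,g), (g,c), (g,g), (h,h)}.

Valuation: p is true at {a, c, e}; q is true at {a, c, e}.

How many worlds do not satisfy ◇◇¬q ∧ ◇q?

a: ◇◇¬q is F, ◇q is T. ✗
c: ◇◇¬q is T, ◇q is T. ✓
e: ◇◇¬q is T, ◇q is T. ✓
g: ◇◇¬q is T, ◇q is T. ✓
h: ◇◇¬q is T, ◇q is F. ✗
Satisfying worlds: {c, e, g}.
So ◇◇¬q ∧ ◇q fails at the other 2 worlds.

2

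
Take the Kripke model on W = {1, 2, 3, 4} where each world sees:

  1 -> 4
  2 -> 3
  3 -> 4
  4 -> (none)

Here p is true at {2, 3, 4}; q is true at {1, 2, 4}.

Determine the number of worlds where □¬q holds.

2

1: successors {4}; ¬q there: 4:F. ✗
2: successors {3}; ¬q there: 3:T. ✓
3: successors {4}; ¬q there: 4:F. ✗
4: no successors, so □¬q holds vacuously. ✓
Satisfying worlds: {2, 4}.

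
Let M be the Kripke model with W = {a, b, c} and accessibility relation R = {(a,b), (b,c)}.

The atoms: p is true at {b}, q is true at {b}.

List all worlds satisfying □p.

a: successors {b}; p there: b:T. ✓
b: successors {c}; p there: c:F. ✗
c: no successors, so □p holds vacuously. ✓

{a, c}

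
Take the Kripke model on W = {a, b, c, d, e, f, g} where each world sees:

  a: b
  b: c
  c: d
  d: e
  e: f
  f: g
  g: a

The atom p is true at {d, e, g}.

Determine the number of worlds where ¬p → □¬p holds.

a: ¬p is T, □¬p is T. ✓
b: ¬p is T, □¬p is T. ✓
c: ¬p is T, □¬p is F. ✗
d: ¬p is F, □¬p is F. ✓
e: ¬p is F, □¬p is T. ✓
f: ¬p is T, □¬p is F. ✗
g: ¬p is F, □¬p is T. ✓
Satisfying worlds: {a, b, d, e, g}.

5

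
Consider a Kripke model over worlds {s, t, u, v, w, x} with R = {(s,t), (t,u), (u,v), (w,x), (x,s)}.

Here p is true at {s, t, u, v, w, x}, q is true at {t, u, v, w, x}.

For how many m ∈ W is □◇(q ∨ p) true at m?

s: successors {t}; ◇(q ∨ p) there: t:T. ✓
t: successors {u}; ◇(q ∨ p) there: u:T. ✓
u: successors {v}; ◇(q ∨ p) there: v:F. ✗
v: no successors, so □◇(q ∨ p) holds vacuously. ✓
w: successors {x}; ◇(q ∨ p) there: x:T. ✓
x: successors {s}; ◇(q ∨ p) there: s:T. ✓
Satisfying worlds: {s, t, v, w, x}.

5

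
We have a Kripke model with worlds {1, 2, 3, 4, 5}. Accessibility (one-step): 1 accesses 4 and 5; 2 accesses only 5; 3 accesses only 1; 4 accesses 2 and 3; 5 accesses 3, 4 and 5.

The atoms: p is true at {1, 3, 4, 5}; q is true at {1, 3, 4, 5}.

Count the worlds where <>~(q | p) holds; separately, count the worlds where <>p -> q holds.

1 and 4

For <>~(q | p):
1: successors {4, 5}; ~(q | p) there: 4:F, 5:F. ✗
2: successors {5}; ~(q | p) there: 5:F. ✗
3: successors {1}; ~(q | p) there: 1:F. ✗
4: successors {2, 3}; ~(q | p) there: 2:T, 3:F. ✓
5: successors {3, 4, 5}; ~(q | p) there: 3:F, 4:F, 5:F. ✗
— 1 world.
For <>p -> q:
1: <>p is T, q is T. ✓
2: <>p is T, q is F. ✗
3: <>p is T, q is T. ✓
4: <>p is T, q is T. ✓
5: <>p is T, q is T. ✓
— 4 worlds.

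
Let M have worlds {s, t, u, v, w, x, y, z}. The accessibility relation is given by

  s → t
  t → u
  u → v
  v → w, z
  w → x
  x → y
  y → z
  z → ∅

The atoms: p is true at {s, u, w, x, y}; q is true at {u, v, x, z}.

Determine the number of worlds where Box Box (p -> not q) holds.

6

s: successors {t}; Box (p -> not q) there: t:F. ✗
t: successors {u}; Box (p -> not q) there: u:T. ✓
u: successors {v}; Box (p -> not q) there: v:T. ✓
v: successors {w, z}; Box (p -> not q) there: w:F, z:T. ✗
w: successors {x}; Box (p -> not q) there: x:T. ✓
x: successors {y}; Box (p -> not q) there: y:T. ✓
y: successors {z}; Box (p -> not q) there: z:T. ✓
z: no successors, so Box Box (p -> not q) holds vacuously. ✓
Satisfying worlds: {t, u, w, x, y, z}.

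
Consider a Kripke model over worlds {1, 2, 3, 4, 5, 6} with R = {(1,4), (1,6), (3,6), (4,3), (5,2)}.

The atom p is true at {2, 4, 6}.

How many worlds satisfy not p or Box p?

1: not p is T, Box p is T. ✓
2: not p is F, Box p is T. ✓
3: not p is T, Box p is T. ✓
4: not p is F, Box p is F. ✗
5: not p is T, Box p is T. ✓
6: not p is F, Box p is T. ✓
Satisfying worlds: {1, 2, 3, 5, 6}.

5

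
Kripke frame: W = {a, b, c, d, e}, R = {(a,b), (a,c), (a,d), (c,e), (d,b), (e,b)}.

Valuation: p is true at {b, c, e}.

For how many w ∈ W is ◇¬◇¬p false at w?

a: successors {b, c, d}; ¬◇¬p there: b:T, c:T, d:T. ✓
b: no successors, so ◇¬◇¬p fails. ✗
c: successors {e}; ¬◇¬p there: e:T. ✓
d: successors {b}; ¬◇¬p there: b:T. ✓
e: successors {b}; ¬◇¬p there: b:T. ✓
Satisfying worlds: {a, c, d, e}.
So ◇¬◇¬p fails at the other 1 world.

1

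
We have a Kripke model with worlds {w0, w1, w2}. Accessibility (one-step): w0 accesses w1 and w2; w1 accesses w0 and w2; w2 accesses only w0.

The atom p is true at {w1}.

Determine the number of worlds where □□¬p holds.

w0: successors {w1, w2}; □¬p there: w1:T, w2:T. ✓
w1: successors {w0, w2}; □¬p there: w0:F, w2:T. ✗
w2: successors {w0}; □¬p there: w0:F. ✗
Satisfying worlds: {w0}.

1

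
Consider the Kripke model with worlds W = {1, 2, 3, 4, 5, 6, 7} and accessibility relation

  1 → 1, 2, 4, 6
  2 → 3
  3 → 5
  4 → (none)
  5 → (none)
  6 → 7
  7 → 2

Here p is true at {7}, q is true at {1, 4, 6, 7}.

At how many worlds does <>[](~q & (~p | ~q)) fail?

1: successors {1, 2, 4, 6}; [](~q & (~p | ~q)) there: 1:F, 2:T, 4:T, 6:F. ✓
2: successors {3}; [](~q & (~p | ~q)) there: 3:T. ✓
3: successors {5}; [](~q & (~p | ~q)) there: 5:T. ✓
4: no successors, so <>[](~q & (~p | ~q)) fails. ✗
5: no successors, so <>[](~q & (~p | ~q)) fails. ✗
6: successors {7}; [](~q & (~p | ~q)) there: 7:T. ✓
7: successors {2}; [](~q & (~p | ~q)) there: 2:T. ✓
Satisfying worlds: {1, 2, 3, 6, 7}.
So <>[](~q & (~p | ~q)) fails at the other 2 worlds.

2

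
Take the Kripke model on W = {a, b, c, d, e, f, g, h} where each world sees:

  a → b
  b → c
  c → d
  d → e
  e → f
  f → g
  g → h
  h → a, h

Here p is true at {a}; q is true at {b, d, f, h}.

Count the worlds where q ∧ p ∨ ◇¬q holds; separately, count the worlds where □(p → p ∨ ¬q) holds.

4 and 8

For q ∧ p ∨ ◇¬q:
a: q ∧ p is F, ◇¬q is F. ✗
b: q ∧ p is F, ◇¬q is T. ✓
c: q ∧ p is F, ◇¬q is F. ✗
d: q ∧ p is F, ◇¬q is T. ✓
e: q ∧ p is F, ◇¬q is F. ✗
f: q ∧ p is F, ◇¬q is T. ✓
g: q ∧ p is F, ◇¬q is F. ✗
h: q ∧ p is F, ◇¬q is T. ✓
— 4 worlds.
For □(p → p ∨ ¬q):
a: successors {b}; p → p ∨ ¬q there: b:T. ✓
b: successors {c}; p → p ∨ ¬q there: c:T. ✓
c: successors {d}; p → p ∨ ¬q there: d:T. ✓
d: successors {e}; p → p ∨ ¬q there: e:T. ✓
e: successors {f}; p → p ∨ ¬q there: f:T. ✓
f: successors {g}; p → p ∨ ¬q there: g:T. ✓
g: successors {h}; p → p ∨ ¬q there: h:T. ✓
h: successors {a, h}; p → p ∨ ¬q there: a:T, h:T. ✓
— 8 worlds.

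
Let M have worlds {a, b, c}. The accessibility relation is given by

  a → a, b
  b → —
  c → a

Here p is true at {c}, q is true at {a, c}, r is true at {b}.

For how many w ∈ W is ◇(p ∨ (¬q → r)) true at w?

a: successors {a, b}; p ∨ (¬q → r) there: a:T, b:T. ✓
b: no successors, so ◇(p ∨ (¬q → r)) fails. ✗
c: successors {a}; p ∨ (¬q → r) there: a:T. ✓
Satisfying worlds: {a, c}.

2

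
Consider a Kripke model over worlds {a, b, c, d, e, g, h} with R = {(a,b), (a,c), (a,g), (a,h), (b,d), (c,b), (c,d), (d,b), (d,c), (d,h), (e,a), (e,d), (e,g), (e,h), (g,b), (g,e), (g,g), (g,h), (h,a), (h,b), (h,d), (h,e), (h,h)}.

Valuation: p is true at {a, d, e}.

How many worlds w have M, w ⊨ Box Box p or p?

a: Box Box p is F, p is T. ✓
b: Box Box p is F, p is F. ✗
c: Box Box p is F, p is F. ✗
d: Box Box p is F, p is T. ✓
e: Box Box p is F, p is T. ✓
g: Box Box p is F, p is F. ✗
h: Box Box p is F, p is F. ✗
Satisfying worlds: {a, d, e}.

3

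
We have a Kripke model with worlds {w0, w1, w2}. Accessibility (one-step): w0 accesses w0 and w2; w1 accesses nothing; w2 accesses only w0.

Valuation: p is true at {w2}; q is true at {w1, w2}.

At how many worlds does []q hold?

1

w0: successors {w0, w2}; q there: w0:F, w2:T. ✗
w1: no successors, so []q holds vacuously. ✓
w2: successors {w0}; q there: w0:F. ✗
Satisfying worlds: {w1}.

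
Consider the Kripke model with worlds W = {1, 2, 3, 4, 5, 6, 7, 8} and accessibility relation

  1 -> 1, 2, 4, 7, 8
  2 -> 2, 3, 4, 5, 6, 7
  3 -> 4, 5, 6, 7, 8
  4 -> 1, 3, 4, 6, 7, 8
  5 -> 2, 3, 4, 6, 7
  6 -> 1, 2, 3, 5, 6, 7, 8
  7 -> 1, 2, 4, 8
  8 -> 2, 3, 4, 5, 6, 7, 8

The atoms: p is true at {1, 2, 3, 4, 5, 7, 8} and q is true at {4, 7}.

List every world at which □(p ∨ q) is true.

{1, 7}

1: successors {1, 2, 4, 7, 8}; p ∨ q there: 1:T, 2:T, 4:T, 7:T, 8:T. ✓
2: successors {2, 3, 4, 5, 6, 7}; p ∨ q there: 2:T, 3:T, 4:T, 5:T, 6:F, 7:T. ✗
3: successors {4, 5, 6, 7, 8}; p ∨ q there: 4:T, 5:T, 6:F, 7:T, 8:T. ✗
4: successors {1, 3, 4, 6, 7, 8}; p ∨ q there: 1:T, 3:T, 4:T, 6:F, 7:T, 8:T. ✗
5: successors {2, 3, 4, 6, 7}; p ∨ q there: 2:T, 3:T, 4:T, 6:F, 7:T. ✗
6: successors {1, 2, 3, 5, 6, 7, 8}; p ∨ q there: 1:T, 2:T, 3:T, 5:T, 6:F, 7:T, 8:T. ✗
7: successors {1, 2, 4, 8}; p ∨ q there: 1:T, 2:T, 4:T, 8:T. ✓
8: successors {2, 3, 4, 5, 6, 7, 8}; p ∨ q there: 2:T, 3:T, 4:T, 5:T, 6:F, 7:T, 8:T. ✗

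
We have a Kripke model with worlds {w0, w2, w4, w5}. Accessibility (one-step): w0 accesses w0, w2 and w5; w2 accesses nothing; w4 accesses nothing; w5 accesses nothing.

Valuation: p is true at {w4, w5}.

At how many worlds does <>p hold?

1

w0: successors {w0, w2, w5}; p there: w0:F, w2:F, w5:T. ✓
w2: no successors, so <>p fails. ✗
w4: no successors, so <>p fails. ✗
w5: no successors, so <>p fails. ✗
Satisfying worlds: {w0}.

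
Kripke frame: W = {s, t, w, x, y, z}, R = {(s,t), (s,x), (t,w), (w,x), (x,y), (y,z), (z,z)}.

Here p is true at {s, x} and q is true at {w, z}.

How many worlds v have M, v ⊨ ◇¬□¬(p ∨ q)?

s: successors {t, x}; ¬□¬(p ∨ q) there: t:T, x:F. ✓
t: successors {w}; ¬□¬(p ∨ q) there: w:T. ✓
w: successors {x}; ¬□¬(p ∨ q) there: x:F. ✗
x: successors {y}; ¬□¬(p ∨ q) there: y:T. ✓
y: successors {z}; ¬□¬(p ∨ q) there: z:T. ✓
z: successors {z}; ¬□¬(p ∨ q) there: z:T. ✓
Satisfying worlds: {s, t, x, y, z}.

5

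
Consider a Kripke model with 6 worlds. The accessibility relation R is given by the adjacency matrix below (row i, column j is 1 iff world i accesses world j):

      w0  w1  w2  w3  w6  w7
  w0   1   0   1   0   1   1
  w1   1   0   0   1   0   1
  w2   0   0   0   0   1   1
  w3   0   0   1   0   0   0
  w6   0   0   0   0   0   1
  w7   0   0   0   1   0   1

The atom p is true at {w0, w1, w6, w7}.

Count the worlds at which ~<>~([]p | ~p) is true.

w0: <>~([]p | ~p) is T. ✗
w1: <>~([]p | ~p) is T. ✗
w2: <>~([]p | ~p) is T. ✗
w3: <>~([]p | ~p) is F. ✓
w6: <>~([]p | ~p) is T. ✗
w7: <>~([]p | ~p) is T. ✗
Satisfying worlds: {w3}.

1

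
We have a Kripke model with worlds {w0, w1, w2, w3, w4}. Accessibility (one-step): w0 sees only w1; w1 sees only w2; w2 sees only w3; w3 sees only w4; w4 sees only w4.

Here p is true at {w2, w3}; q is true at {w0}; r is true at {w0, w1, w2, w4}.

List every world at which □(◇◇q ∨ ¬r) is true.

{w2}

w0: successors {w1}; ◇◇q ∨ ¬r there: w1:F. ✗
w1: successors {w2}; ◇◇q ∨ ¬r there: w2:F. ✗
w2: successors {w3}; ◇◇q ∨ ¬r there: w3:T. ✓
w3: successors {w4}; ◇◇q ∨ ¬r there: w4:F. ✗
w4: successors {w4}; ◇◇q ∨ ¬r there: w4:F. ✗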